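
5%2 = 1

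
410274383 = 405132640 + 5141743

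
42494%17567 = 7360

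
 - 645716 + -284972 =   -  930688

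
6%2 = 0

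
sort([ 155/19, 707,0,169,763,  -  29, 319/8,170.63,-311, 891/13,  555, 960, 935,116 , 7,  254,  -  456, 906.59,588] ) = [-456,  -  311,-29, 0, 7, 155/19, 319/8,891/13,116,169, 170.63, 254, 555,  588,707,763, 906.59, 935, 960] 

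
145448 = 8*18181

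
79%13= 1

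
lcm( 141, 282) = 282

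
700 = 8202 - 7502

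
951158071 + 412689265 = 1363847336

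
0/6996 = 0 =0.00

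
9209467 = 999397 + 8210070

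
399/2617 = 399/2617=   0.15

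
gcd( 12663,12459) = 3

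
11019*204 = 2247876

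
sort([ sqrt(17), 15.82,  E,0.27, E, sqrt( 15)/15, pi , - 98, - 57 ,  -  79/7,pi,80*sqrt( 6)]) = [ - 98, - 57, - 79/7, sqrt (15 )/15, 0.27,  E,  E, pi,pi,sqrt(17), 15.82, 80*sqrt (6 )]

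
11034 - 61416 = -50382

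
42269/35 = 42269/35 = 1207.69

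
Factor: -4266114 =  - 2^1*3^1*711019^1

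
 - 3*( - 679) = 2037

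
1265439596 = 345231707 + 920207889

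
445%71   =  19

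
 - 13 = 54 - 67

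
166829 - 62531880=  -  62365051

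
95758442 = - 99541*( - 962)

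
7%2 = 1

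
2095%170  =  55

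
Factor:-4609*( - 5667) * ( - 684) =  - 2^2 * 3^3*11^1*19^1 * 419^1*1889^1=- 17865534852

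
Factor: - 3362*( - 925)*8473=2^1*5^2*37^2*41^2*229^1 = 26349759050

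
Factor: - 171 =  - 3^2*19^1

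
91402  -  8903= 82499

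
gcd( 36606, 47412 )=6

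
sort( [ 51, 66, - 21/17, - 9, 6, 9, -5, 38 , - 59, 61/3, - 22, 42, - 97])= [ - 97 , - 59,  -  22,- 9, - 5, - 21/17, 6, 9,61/3 , 38, 42, 51,  66] 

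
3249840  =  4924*660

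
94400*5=472000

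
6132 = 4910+1222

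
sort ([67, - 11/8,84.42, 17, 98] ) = [  -  11/8,17, 67, 84.42,  98 ] 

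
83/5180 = 83/5180 = 0.02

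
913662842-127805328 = 785857514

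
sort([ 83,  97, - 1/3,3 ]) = [ - 1/3, 3, 83,97 ] 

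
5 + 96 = 101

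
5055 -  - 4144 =9199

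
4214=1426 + 2788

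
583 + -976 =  - 393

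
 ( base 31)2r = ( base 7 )155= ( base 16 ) 59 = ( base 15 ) 5E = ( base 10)89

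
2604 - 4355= -1751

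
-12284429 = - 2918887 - 9365542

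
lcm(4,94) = 188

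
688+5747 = 6435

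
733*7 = 5131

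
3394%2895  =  499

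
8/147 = 8/147 = 0.05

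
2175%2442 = 2175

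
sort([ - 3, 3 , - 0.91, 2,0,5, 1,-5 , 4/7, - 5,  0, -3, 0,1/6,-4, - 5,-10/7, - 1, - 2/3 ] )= [ - 5, - 5, - 5, - 4, - 3,- 3, - 10/7, - 1, - 0.91, -2/3, 0,0, 0, 1/6, 4/7 , 1, 2, 3, 5 ]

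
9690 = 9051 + 639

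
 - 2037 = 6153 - 8190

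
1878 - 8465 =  - 6587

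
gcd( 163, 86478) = 1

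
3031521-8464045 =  - 5432524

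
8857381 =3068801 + 5788580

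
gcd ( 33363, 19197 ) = 9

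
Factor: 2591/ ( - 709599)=-3^( - 1 )*11^(  -  1)*2591^1*21503^(  -  1 )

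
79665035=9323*8545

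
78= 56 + 22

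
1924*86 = 165464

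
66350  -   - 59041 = 125391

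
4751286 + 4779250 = 9530536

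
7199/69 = 313/3 = 104.33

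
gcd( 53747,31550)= 1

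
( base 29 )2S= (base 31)2O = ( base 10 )86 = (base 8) 126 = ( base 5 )321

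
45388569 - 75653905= -30265336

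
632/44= 14 + 4/11 = 14.36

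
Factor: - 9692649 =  - 3^3*358987^1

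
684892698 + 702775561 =1387668259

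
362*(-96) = -34752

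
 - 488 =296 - 784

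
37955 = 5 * 7591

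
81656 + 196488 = 278144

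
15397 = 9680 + 5717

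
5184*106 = 549504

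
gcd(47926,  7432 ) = 2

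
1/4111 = 1/4111 =0.00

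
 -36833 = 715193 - 752026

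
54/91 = 54/91  =  0.59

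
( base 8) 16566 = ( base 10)7542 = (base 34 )6HS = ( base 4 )1311312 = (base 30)8BC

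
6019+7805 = 13824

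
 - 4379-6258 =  - 10637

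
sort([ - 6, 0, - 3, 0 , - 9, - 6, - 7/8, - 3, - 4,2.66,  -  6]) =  [ - 9, - 6,-6,-6 , - 4, - 3, - 3, - 7/8,  0,0, 2.66]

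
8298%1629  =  153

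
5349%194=111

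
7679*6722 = 51618238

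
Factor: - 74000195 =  -5^1*14800039^1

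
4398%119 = 114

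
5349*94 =502806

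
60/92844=5/7737  =  0.00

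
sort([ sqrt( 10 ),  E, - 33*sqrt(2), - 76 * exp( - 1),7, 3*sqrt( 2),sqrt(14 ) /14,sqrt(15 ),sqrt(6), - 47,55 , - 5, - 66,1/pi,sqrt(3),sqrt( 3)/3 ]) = [- 66, - 47, - 33*sqrt( 2 ), - 76* exp( - 1), - 5,sqrt( 14 )/14, 1/pi , sqrt (3 )/3,  sqrt( 3),sqrt( 6 ),E,sqrt(10 ), sqrt( 15),3*sqrt( 2 ),7,55]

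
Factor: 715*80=57200 = 2^4*5^2*11^1 * 13^1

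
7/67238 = 7/67238  =  0.00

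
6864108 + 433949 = 7298057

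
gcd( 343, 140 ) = 7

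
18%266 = 18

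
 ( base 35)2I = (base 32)2o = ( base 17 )53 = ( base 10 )88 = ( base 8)130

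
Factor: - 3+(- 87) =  - 90 = -2^1*3^2*5^1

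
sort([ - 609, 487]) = [ - 609 , 487] 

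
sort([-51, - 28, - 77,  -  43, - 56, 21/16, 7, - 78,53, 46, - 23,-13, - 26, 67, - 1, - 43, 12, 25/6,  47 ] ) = [-78, - 77, - 56, - 51,- 43, - 43, - 28, - 26, - 23 , - 13, - 1 , 21/16,25/6 , 7,  12,46,  47, 53, 67 ]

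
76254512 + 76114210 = 152368722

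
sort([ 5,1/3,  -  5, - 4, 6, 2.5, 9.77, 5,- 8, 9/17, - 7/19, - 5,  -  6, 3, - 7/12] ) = [ - 8, - 6 , - 5, - 5, - 4 , - 7/12, - 7/19 , 1/3, 9/17,  2.5,3, 5 , 5, 6, 9.77 ] 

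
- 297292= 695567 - 992859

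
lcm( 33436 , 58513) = 234052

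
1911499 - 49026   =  1862473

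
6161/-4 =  - 6161/4 =- 1540.25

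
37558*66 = 2478828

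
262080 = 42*6240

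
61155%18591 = 5382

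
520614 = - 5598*( - 93 )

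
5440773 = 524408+4916365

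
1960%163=4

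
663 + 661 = 1324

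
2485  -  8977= - 6492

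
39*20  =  780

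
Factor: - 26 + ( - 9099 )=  - 9125 =-5^3*73^1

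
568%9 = 1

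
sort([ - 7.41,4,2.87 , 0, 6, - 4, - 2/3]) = [ - 7.41 ,-4, - 2/3, 0, 2.87, 4,6]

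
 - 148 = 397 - 545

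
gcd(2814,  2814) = 2814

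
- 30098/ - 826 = 36 +181/413 = 36.44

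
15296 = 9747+5549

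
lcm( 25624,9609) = 76872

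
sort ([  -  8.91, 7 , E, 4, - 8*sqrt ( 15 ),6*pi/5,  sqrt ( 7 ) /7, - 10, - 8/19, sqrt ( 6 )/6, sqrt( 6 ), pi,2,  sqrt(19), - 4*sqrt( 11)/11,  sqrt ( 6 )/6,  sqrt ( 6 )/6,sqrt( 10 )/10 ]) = [ - 8*sqrt(15),  -  10 , - 8.91, - 4*sqrt (11) /11, - 8/19, sqrt( 10 )/10, sqrt( 7 )/7, sqrt( 6 ) /6,  sqrt( 6 ) /6 , sqrt (6 ) /6, 2, sqrt(6), E,pi, 6 * pi/5, 4 , sqrt(19 ), 7 ]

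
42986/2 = 21493 = 21493.00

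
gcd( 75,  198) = 3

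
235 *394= 92590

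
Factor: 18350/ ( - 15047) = -50/41 = -2^1*5^2*41^( -1 ) 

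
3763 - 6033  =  -2270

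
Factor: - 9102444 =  - 2^2 * 3^1*13^1*19^1  *  37^1*83^1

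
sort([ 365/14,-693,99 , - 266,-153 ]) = [-693,  -  266,-153,365/14,99]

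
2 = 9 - 7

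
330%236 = 94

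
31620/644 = 7905/161  =  49.10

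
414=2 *207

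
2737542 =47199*58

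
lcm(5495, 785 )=5495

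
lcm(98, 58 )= 2842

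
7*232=1624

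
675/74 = 675/74 = 9.12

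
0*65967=0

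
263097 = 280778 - 17681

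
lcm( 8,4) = 8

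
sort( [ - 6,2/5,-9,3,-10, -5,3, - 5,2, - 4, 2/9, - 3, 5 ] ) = [ - 10, - 9, - 6, - 5,-5,-4,-3 , 2/9, 2/5,2,3,3,5 ] 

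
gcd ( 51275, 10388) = 7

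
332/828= 83/207 =0.40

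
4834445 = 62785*77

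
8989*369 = 3316941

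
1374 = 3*458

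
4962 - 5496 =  - 534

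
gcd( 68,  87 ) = 1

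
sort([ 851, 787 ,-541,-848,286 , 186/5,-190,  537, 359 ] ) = [ - 848, - 541, - 190,  186/5, 286,359, 537,787,851 ]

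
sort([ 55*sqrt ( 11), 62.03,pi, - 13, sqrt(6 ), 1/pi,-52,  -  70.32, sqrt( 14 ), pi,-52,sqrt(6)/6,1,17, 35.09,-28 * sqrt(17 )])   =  [-28 * sqrt(17),  -  70.32, - 52,-52, -13,1/pi,  sqrt( 6)/6,1 , sqrt(6 ), pi, pi,sqrt(14) , 17,  35.09, 62.03 , 55 * sqrt(11)]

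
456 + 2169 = 2625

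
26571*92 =2444532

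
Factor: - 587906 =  - 2^1*11^1*26723^1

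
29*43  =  1247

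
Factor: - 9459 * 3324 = -2^2*3^3* 277^1*1051^1 = - 31441716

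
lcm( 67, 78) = 5226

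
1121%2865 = 1121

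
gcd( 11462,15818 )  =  22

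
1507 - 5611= - 4104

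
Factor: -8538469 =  - 8538469^1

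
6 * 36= 216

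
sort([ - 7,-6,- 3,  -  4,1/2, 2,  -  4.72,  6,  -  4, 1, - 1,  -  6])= [  -  7, - 6, - 6 , - 4.72,-4, - 4,  -  3,  -  1, 1/2 , 1,2, 6]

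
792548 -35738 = 756810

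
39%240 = 39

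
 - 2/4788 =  - 1 + 2393/2394 = - 0.00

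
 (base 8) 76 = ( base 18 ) 38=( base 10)62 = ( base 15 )42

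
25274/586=12637/293 = 43.13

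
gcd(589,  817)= 19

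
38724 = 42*922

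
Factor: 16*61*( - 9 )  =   - 2^4*3^2*61^1= - 8784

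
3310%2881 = 429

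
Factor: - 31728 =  - 2^4*3^1 * 661^1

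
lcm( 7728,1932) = 7728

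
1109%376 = 357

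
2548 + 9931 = 12479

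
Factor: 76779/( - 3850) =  - 2^(-1)*3^2*5^( - 2)*7^( - 1)*11^( - 1)*19^1 * 449^1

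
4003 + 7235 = 11238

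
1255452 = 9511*132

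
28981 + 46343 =75324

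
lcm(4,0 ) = 0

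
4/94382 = 2/47191 = 0.00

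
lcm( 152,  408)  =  7752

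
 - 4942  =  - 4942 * 1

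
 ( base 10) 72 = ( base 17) 44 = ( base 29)2e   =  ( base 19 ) 3F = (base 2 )1001000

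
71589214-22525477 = 49063737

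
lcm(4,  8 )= 8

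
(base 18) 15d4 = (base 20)J4A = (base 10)7690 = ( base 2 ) 1111000001010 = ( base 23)ec8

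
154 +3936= 4090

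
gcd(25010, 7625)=305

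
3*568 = 1704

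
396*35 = 13860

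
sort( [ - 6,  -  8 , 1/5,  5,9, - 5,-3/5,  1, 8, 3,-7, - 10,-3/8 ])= [ - 10, -8, - 7  , - 6, - 5, - 3/5, - 3/8,1/5,1, 3,5,8,9] 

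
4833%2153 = 527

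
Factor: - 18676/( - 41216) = 29/64= 2^(-6)*29^1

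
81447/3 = 27149 = 27149.00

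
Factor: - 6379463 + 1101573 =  - 2^1 * 5^1*527789^1 = - 5277890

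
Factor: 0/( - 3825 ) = 0 = 0^1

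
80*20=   1600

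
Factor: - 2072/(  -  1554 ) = 2^2*3^( - 1) = 4/3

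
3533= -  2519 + 6052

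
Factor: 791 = 7^1*  113^1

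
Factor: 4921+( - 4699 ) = 222 = 2^1*3^1 * 37^1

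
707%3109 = 707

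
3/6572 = 3/6572 = 0.00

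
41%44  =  41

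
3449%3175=274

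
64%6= 4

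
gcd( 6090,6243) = 3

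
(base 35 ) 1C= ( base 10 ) 47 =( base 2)101111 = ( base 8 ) 57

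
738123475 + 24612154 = 762735629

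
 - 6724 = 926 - 7650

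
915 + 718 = 1633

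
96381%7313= 1312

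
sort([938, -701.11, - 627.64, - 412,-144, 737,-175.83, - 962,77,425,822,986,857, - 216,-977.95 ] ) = [-977.95, - 962,-701.11, - 627.64, - 412,  -  216, - 175.83 , - 144, 77, 425, 737,822, 857, 938, 986] 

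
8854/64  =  138+11/32   =  138.34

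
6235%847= 306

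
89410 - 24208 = 65202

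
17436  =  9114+8322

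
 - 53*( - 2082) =110346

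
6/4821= 2/1607 = 0.00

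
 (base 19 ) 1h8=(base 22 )19a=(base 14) 376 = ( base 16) 2B4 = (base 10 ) 692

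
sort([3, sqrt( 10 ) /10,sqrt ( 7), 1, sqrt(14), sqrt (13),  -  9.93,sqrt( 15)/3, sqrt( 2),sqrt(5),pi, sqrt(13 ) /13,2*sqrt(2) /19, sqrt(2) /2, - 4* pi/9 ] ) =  [- 9.93, - 4*pi/9, 2*sqrt( 2 ) /19, sqrt( 13)/13,sqrt ( 10 ) /10, sqrt(  2)/2, 1, sqrt(15) /3, sqrt(2), sqrt(5 )  ,  sqrt(7), 3, pi , sqrt( 13), sqrt ( 14)]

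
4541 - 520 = 4021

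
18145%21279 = 18145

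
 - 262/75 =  - 262/75 =- 3.49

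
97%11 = 9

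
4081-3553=528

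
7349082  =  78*94219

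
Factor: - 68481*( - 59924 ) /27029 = 4103655444/27029 = 2^2*3^2*7^1*71^1*151^ ( - 1 )*179^ (-1 )*211^1*1087^1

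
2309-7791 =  - 5482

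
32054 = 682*47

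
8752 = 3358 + 5394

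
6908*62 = 428296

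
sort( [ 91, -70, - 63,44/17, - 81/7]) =[-70, - 63,-81/7,44/17, 91]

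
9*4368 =39312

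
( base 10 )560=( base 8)1060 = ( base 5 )4220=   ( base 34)gg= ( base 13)341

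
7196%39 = 20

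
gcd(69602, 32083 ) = 1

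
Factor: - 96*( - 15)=2^5* 3^2 * 5^1 = 1440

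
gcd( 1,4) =1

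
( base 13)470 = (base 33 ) n8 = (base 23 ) 1a8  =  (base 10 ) 767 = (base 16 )2ff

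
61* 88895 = 5422595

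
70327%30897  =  8533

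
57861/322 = 179 + 223/322  =  179.69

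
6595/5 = 1319=1319.00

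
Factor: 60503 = 17^1 * 3559^1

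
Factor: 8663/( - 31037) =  - 41^( - 1 )*757^( - 1)  *8663^1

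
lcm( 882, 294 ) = 882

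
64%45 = 19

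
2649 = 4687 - 2038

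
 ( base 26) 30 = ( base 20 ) 3I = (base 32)2E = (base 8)116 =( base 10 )78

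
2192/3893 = 2192/3893 = 0.56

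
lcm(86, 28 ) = 1204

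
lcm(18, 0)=0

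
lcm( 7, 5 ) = 35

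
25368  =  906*28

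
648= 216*3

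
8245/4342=8245/4342  =  1.90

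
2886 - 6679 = -3793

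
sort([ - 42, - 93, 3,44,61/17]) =[-93, - 42,3,61/17, 44]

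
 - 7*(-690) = 4830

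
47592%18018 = 11556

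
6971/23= 6971/23 = 303.09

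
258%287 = 258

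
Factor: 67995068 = 2^2*3089^1*5503^1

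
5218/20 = 2609/10 = 260.90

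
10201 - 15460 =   -  5259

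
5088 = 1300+3788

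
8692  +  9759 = 18451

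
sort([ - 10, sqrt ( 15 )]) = [ - 10,sqrt(15)]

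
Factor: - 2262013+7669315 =5407302 = 2^1*3^1*67^1*13451^1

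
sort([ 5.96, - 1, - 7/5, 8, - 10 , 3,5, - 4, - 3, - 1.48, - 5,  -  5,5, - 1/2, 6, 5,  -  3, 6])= [ - 10  , - 5, - 5, - 4, - 3,  -  3, - 1.48,  -  7/5, - 1 , - 1/2,3, 5, 5, 5, 5.96,6, 6, 8 ]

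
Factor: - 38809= - 197^2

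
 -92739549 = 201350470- 294090019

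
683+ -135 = 548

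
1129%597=532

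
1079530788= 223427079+856103709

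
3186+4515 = 7701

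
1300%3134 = 1300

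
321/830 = 321/830 = 0.39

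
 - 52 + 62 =10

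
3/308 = 3/308 = 0.01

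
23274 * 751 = 17478774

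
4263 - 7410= - 3147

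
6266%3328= 2938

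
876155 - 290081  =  586074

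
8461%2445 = 1126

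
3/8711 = 3/8711 = 0.00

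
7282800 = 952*7650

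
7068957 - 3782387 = 3286570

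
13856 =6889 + 6967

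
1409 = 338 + 1071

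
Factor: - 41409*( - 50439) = 2088628551 = 3^3*17^1*23^1*43^2*107^1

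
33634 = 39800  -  6166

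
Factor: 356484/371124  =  487/507 = 3^( - 1)*13^( - 2) * 487^1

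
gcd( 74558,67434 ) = 2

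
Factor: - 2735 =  - 5^1*547^1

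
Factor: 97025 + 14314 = 111339 = 3^2*89^1*139^1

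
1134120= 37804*30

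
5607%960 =807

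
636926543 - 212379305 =424547238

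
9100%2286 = 2242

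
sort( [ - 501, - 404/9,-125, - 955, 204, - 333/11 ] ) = [ - 955, - 501,-125,-404/9,  -  333/11, 204]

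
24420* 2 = 48840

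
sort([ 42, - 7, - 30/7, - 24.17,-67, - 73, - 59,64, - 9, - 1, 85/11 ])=[ - 73, - 67,  -  59, - 24.17, - 9, -7 ,- 30/7, - 1 , 85/11, 42, 64 ] 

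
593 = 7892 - 7299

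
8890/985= 9 + 5/197  =  9.03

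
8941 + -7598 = 1343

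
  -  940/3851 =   -  940/3851=- 0.24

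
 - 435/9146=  - 435/9146 = - 0.05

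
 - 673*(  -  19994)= 13455962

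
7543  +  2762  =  10305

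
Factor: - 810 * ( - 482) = 390420 = 2^2*3^4*5^1*241^1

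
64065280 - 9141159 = 54924121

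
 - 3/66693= - 1/22231 = - 0.00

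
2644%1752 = 892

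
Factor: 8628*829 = 7152612 = 2^2*3^1*719^1 * 829^1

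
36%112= 36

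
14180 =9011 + 5169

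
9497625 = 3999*2375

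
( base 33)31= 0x64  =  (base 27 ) 3J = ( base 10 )100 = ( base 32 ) 34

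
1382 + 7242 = 8624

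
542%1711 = 542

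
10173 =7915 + 2258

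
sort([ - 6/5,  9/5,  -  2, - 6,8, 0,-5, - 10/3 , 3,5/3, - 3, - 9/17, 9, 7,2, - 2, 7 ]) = [-6,  -  5,  -  10/3 ,-3, - 2, - 2, - 6/5, - 9/17,0, 5/3, 9/5, 2, 3, 7, 7, 8,9]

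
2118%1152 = 966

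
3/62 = 3/62 = 0.05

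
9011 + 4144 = 13155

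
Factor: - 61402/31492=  - 30701/15746 = - 2^(  -  1)*11^1* 2791^1*7873^( - 1 )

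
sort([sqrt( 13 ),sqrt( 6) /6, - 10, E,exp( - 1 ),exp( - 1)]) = [-10 , exp( - 1 ),exp( - 1 ), sqrt(6)/6,  E,sqrt( 13 ) ]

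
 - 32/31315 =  - 1 +31283/31315 = - 0.00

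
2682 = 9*298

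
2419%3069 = 2419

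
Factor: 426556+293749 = 720305 = 5^1*144061^1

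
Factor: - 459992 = -2^3*13^1*4423^1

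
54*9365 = 505710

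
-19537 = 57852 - 77389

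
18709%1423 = 210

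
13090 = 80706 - 67616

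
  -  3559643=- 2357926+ - 1201717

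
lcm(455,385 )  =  5005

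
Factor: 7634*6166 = 2^2 * 11^1*347^1*3083^1 = 47071244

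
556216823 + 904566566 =1460783389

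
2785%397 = 6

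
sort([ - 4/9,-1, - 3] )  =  [ - 3, - 1, - 4/9]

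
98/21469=14/3067 = 0.00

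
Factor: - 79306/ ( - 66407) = 2^1 * 11^ ( - 1 ) * 19^1*2087^1*6037^( - 1)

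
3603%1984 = 1619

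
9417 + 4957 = 14374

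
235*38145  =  8964075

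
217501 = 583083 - 365582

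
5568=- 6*( - 928) 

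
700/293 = 2  +  114/293 = 2.39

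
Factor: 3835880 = 2^3*5^1*17^1*5641^1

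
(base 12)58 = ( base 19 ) 3B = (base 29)2A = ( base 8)104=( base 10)68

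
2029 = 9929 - 7900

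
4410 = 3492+918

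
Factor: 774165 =3^1*5^1*7^1*73^1*101^1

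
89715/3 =29905 = 29905.00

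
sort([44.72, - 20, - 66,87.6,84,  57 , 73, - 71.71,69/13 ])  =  [ - 71.71 , - 66, - 20, 69/13,44.72, 57 , 73,  84,87.6 ]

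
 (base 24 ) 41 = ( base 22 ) 49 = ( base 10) 97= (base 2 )1100001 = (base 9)117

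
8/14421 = 8/14421 =0.00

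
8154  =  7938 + 216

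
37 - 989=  - 952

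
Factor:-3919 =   -  3919^1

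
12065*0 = 0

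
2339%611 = 506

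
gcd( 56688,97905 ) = 3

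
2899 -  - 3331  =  6230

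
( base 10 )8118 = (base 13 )3906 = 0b1111110110110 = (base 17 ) 1B19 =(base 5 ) 224433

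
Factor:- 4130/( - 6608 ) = 2^( - 3 )*5^1 = 5/8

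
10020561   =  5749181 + 4271380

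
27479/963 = 27479/963 =28.53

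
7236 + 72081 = 79317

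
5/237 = 5/237 =0.02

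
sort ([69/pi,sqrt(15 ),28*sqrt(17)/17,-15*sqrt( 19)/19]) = [ - 15* sqrt( 19)/19 , sqrt( 15),28 * sqrt( 17)/17,  69/pi]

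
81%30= 21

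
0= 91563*0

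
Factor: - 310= - 2^1*5^1*31^1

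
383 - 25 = 358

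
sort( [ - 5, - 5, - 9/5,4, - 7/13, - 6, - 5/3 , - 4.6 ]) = [  -  6,-5, - 5, - 4.6, - 9/5,-5/3,  -  7/13,  4]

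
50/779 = 50/779 = 0.06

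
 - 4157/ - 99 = 4157/99 = 41.99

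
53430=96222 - 42792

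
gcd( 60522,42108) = 66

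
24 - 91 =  - 67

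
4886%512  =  278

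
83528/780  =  107 + 17/195 = 107.09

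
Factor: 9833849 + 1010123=10843972 =2^2*71^1*38183^1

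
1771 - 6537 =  - 4766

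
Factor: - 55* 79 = -4345 = - 5^1*11^1  *  79^1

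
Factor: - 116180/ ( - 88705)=2^2*37^1 * 113^( - 1 )=148/113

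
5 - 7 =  - 2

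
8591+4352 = 12943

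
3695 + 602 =4297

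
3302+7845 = 11147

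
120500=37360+83140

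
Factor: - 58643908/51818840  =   - 14660977/12954710 = - 2^( - 1 )*5^(-1 )*239^1*523^( - 1 )*2477^( - 1 )*61343^1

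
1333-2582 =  - 1249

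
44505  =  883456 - 838951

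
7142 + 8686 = 15828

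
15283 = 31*493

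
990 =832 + 158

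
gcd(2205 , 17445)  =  15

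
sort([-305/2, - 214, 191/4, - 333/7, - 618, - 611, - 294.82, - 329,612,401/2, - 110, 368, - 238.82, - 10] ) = [ - 618 , - 611, - 329, - 294.82, - 238.82, - 214, - 305/2, - 110, - 333/7, - 10, 191/4, 401/2  ,  368,612 ] 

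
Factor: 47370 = 2^1*3^1*5^1*1579^1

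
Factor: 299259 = 3^2*41^1 *811^1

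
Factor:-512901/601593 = -3^1*41^( - 1)*67^( - 1)*73^ ( - 1) * 56989^1=- 170967/200531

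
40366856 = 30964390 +9402466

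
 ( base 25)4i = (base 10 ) 118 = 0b1110110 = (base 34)3g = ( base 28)46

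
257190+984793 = 1241983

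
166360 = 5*33272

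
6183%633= 486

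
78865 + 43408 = 122273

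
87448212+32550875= 119999087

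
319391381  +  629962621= 949354002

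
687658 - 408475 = 279183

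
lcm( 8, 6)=24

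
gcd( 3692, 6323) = 1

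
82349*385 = 31704365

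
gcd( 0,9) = 9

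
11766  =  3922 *3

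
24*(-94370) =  -2264880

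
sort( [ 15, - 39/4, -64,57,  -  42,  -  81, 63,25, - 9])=[-81,  -  64, - 42, - 39/4, - 9,15 , 25,57,63]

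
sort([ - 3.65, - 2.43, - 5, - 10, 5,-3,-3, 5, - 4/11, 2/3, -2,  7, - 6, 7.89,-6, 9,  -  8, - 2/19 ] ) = [ - 10, -8, - 6,  -  6, - 5, - 3.65,-3, - 3,-2.43, - 2,-4/11, - 2/19, 2/3,5, 5 , 7, 7.89, 9] 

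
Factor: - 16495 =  - 5^1*3299^1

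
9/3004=9/3004 = 0.00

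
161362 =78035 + 83327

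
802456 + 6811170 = 7613626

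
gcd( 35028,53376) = 1668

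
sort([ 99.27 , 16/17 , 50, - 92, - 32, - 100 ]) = [ - 100,- 92 , - 32,16/17,50, 99.27 ]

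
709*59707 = 42332263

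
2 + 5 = 7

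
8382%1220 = 1062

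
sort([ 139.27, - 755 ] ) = [ - 755,  139.27 ]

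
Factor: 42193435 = 5^1*103^1 * 81929^1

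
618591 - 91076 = 527515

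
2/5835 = 2/5835 = 0.00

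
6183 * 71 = 438993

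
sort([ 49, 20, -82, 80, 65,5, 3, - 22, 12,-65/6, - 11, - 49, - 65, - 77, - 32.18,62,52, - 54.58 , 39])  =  [ - 82,- 77, - 65, - 54.58, - 49, - 32.18,-22, - 11, - 65/6,  3 , 5, 12, 20, 39, 49 , 52 , 62, 65,80 ] 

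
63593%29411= 4771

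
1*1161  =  1161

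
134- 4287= - 4153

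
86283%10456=2635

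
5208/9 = 1736/3 = 578.67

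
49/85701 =1/1749 = 0.00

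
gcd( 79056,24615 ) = 9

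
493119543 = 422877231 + 70242312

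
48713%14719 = 4556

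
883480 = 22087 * 40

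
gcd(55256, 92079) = 1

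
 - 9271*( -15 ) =139065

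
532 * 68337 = 36355284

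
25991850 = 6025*4314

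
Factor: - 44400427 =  - 1091^1*40697^1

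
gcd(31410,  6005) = 5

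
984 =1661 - 677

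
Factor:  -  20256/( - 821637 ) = 6752/273879 = 2^5 * 3^( - 2)*211^1* 30431^ ( -1)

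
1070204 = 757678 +312526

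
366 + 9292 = 9658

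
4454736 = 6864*649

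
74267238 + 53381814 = 127649052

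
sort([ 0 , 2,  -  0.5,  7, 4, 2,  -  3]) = [ - 3, - 0.5,0,2,  2,4,7 ]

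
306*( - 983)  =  -300798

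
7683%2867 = 1949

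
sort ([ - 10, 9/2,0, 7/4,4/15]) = [ - 10 , 0, 4/15, 7/4  ,  9/2]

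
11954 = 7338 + 4616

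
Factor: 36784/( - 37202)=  - 2^3*11^1 * 89^( - 1) = - 88/89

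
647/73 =647/73 =8.86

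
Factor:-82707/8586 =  - 27569/2862 = - 2^( - 1)*3^( - 3 )*19^1*53^(-1)*1451^1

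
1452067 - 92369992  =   - 90917925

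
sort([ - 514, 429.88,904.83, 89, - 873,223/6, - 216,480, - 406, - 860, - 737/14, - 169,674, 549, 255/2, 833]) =[-873, - 860,  -  514, - 406, - 216,-169, - 737/14,223/6, 89,255/2,429.88,480,549 , 674,  833,904.83]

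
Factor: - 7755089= - 37^1* 209597^1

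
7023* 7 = 49161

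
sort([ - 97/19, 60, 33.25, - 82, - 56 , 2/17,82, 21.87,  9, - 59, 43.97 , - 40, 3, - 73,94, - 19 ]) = [ - 82, - 73, - 59, - 56 ,  -  40,-19, - 97/19, 2/17 , 3, 9,21.87 , 33.25, 43.97,60, 82,94] 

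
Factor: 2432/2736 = 2^3*3^(  -  2) = 8/9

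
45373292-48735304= - 3362012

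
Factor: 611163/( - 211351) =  - 801/277 =- 3^2*89^1*277^( - 1) 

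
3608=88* 41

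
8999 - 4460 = 4539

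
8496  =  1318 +7178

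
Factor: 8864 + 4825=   3^4*13^2 = 13689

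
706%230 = 16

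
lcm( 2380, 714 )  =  7140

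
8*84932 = 679456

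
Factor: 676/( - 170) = -2^1 * 5^(  -  1) * 13^2*17^( - 1) = -338/85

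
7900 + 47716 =55616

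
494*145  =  71630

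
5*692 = 3460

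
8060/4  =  2015 = 2015.00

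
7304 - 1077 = 6227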